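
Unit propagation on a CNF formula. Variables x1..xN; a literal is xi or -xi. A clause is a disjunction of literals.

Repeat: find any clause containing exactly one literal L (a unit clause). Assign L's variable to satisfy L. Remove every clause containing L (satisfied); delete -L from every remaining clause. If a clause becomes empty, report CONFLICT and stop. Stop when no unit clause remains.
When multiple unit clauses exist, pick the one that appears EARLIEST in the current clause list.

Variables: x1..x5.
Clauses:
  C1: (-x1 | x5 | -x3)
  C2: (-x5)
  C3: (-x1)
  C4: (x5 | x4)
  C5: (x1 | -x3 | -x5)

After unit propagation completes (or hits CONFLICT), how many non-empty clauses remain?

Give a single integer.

unit clause [-5] forces x5=F; simplify:
  drop 5 from [-1, 5, -3] -> [-1, -3]
  drop 5 from [5, 4] -> [4]
  satisfied 2 clause(s); 3 remain; assigned so far: [5]
unit clause [-1] forces x1=F; simplify:
  satisfied 2 clause(s); 1 remain; assigned so far: [1, 5]
unit clause [4] forces x4=T; simplify:
  satisfied 1 clause(s); 0 remain; assigned so far: [1, 4, 5]

Answer: 0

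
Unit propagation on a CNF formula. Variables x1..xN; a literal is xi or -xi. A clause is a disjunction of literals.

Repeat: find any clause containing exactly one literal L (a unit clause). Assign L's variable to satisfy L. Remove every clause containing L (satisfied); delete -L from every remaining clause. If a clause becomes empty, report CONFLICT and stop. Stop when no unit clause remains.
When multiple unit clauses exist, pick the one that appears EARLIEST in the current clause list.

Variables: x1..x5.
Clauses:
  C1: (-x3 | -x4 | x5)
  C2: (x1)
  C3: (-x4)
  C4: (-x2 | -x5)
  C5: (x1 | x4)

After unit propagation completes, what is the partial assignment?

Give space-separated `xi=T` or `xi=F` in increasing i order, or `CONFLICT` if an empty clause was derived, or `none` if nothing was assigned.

Answer: x1=T x4=F

Derivation:
unit clause [1] forces x1=T; simplify:
  satisfied 2 clause(s); 3 remain; assigned so far: [1]
unit clause [-4] forces x4=F; simplify:
  satisfied 2 clause(s); 1 remain; assigned so far: [1, 4]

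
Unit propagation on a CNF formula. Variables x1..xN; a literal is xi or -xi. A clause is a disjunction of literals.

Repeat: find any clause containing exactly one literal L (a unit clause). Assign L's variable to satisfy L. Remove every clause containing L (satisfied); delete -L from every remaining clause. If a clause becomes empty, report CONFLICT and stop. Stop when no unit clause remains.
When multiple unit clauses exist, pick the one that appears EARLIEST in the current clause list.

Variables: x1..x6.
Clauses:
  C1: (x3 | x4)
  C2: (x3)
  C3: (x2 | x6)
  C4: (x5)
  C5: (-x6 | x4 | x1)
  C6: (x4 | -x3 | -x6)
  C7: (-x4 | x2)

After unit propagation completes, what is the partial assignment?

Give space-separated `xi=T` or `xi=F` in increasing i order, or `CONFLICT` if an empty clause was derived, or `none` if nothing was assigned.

unit clause [3] forces x3=T; simplify:
  drop -3 from [4, -3, -6] -> [4, -6]
  satisfied 2 clause(s); 5 remain; assigned so far: [3]
unit clause [5] forces x5=T; simplify:
  satisfied 1 clause(s); 4 remain; assigned so far: [3, 5]

Answer: x3=T x5=T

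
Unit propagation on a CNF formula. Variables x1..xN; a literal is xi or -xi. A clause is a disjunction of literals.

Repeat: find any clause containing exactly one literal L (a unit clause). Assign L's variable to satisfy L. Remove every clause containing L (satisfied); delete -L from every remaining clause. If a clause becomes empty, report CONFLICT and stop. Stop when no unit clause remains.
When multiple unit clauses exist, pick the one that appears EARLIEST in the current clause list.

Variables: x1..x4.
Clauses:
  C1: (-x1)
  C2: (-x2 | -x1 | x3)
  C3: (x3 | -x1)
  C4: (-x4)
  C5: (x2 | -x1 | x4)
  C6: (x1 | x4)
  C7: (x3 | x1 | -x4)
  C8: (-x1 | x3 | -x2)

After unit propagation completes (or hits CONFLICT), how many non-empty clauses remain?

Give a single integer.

unit clause [-1] forces x1=F; simplify:
  drop 1 from [1, 4] -> [4]
  drop 1 from [3, 1, -4] -> [3, -4]
  satisfied 5 clause(s); 3 remain; assigned so far: [1]
unit clause [-4] forces x4=F; simplify:
  drop 4 from [4] -> [] (empty!)
  satisfied 2 clause(s); 1 remain; assigned so far: [1, 4]
CONFLICT (empty clause)

Answer: 0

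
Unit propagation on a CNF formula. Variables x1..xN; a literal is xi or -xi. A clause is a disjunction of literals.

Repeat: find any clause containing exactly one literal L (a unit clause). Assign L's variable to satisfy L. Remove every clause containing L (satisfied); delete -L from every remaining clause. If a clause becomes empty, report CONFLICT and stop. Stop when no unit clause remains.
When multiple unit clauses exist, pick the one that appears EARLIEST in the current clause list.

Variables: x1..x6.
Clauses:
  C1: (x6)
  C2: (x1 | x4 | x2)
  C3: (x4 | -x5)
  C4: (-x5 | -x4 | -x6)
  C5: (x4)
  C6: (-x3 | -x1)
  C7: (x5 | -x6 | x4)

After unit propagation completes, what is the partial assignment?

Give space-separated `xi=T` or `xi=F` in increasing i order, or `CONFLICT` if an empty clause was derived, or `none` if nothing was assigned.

Answer: x4=T x5=F x6=T

Derivation:
unit clause [6] forces x6=T; simplify:
  drop -6 from [-5, -4, -6] -> [-5, -4]
  drop -6 from [5, -6, 4] -> [5, 4]
  satisfied 1 clause(s); 6 remain; assigned so far: [6]
unit clause [4] forces x4=T; simplify:
  drop -4 from [-5, -4] -> [-5]
  satisfied 4 clause(s); 2 remain; assigned so far: [4, 6]
unit clause [-5] forces x5=F; simplify:
  satisfied 1 clause(s); 1 remain; assigned so far: [4, 5, 6]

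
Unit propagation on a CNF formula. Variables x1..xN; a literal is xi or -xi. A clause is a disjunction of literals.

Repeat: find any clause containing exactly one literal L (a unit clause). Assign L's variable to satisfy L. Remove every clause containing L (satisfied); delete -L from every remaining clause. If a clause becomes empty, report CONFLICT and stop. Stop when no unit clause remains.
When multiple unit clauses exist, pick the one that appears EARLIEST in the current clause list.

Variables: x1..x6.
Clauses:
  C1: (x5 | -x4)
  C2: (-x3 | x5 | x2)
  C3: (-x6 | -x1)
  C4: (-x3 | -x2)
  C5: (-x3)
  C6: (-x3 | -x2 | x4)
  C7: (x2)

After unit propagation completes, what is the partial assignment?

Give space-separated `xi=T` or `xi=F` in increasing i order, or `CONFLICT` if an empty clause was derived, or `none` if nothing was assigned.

Answer: x2=T x3=F

Derivation:
unit clause [-3] forces x3=F; simplify:
  satisfied 4 clause(s); 3 remain; assigned so far: [3]
unit clause [2] forces x2=T; simplify:
  satisfied 1 clause(s); 2 remain; assigned so far: [2, 3]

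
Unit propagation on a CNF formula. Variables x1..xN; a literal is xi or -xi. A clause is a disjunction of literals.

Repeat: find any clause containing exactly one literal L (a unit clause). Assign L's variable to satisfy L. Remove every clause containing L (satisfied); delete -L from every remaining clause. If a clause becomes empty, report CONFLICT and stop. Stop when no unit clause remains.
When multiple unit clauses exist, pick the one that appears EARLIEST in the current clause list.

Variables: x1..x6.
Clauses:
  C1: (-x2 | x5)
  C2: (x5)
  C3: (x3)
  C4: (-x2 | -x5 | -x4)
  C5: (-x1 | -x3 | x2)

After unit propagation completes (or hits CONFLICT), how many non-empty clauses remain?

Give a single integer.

Answer: 2

Derivation:
unit clause [5] forces x5=T; simplify:
  drop -5 from [-2, -5, -4] -> [-2, -4]
  satisfied 2 clause(s); 3 remain; assigned so far: [5]
unit clause [3] forces x3=T; simplify:
  drop -3 from [-1, -3, 2] -> [-1, 2]
  satisfied 1 clause(s); 2 remain; assigned so far: [3, 5]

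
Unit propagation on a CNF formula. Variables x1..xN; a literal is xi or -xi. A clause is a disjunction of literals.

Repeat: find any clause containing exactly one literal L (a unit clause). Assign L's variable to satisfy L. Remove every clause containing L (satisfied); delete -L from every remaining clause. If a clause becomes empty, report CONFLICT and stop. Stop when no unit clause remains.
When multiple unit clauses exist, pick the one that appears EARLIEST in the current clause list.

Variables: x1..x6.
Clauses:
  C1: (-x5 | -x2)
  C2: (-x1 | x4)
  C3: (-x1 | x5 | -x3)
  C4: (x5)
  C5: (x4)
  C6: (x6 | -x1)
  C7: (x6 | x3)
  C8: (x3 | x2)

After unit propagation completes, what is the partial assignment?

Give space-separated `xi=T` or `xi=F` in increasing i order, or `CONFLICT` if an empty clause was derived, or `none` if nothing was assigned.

unit clause [5] forces x5=T; simplify:
  drop -5 from [-5, -2] -> [-2]
  satisfied 2 clause(s); 6 remain; assigned so far: [5]
unit clause [-2] forces x2=F; simplify:
  drop 2 from [3, 2] -> [3]
  satisfied 1 clause(s); 5 remain; assigned so far: [2, 5]
unit clause [4] forces x4=T; simplify:
  satisfied 2 clause(s); 3 remain; assigned so far: [2, 4, 5]
unit clause [3] forces x3=T; simplify:
  satisfied 2 clause(s); 1 remain; assigned so far: [2, 3, 4, 5]

Answer: x2=F x3=T x4=T x5=T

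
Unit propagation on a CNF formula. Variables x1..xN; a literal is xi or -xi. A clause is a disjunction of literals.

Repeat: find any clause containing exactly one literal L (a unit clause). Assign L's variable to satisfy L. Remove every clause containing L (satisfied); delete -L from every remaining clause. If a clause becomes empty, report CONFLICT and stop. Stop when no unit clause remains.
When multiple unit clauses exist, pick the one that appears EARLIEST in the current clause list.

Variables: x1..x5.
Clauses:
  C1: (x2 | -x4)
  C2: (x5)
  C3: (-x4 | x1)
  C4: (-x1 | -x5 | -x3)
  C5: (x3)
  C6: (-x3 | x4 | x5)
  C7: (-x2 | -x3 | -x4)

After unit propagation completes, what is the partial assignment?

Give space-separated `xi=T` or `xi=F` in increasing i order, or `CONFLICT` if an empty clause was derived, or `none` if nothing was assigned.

unit clause [5] forces x5=T; simplify:
  drop -5 from [-1, -5, -3] -> [-1, -3]
  satisfied 2 clause(s); 5 remain; assigned so far: [5]
unit clause [3] forces x3=T; simplify:
  drop -3 from [-1, -3] -> [-1]
  drop -3 from [-2, -3, -4] -> [-2, -4]
  satisfied 1 clause(s); 4 remain; assigned so far: [3, 5]
unit clause [-1] forces x1=F; simplify:
  drop 1 from [-4, 1] -> [-4]
  satisfied 1 clause(s); 3 remain; assigned so far: [1, 3, 5]
unit clause [-4] forces x4=F; simplify:
  satisfied 3 clause(s); 0 remain; assigned so far: [1, 3, 4, 5]

Answer: x1=F x3=T x4=F x5=T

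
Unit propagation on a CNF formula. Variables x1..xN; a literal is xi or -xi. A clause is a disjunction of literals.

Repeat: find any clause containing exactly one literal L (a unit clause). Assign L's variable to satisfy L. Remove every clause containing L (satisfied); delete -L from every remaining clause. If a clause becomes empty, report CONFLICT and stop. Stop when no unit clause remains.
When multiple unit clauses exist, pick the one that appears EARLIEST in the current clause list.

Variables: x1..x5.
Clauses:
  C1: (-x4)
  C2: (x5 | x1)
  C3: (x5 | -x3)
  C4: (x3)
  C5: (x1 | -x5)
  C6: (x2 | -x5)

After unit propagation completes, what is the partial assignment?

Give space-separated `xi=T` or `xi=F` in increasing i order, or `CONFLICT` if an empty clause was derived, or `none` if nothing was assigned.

unit clause [-4] forces x4=F; simplify:
  satisfied 1 clause(s); 5 remain; assigned so far: [4]
unit clause [3] forces x3=T; simplify:
  drop -3 from [5, -3] -> [5]
  satisfied 1 clause(s); 4 remain; assigned so far: [3, 4]
unit clause [5] forces x5=T; simplify:
  drop -5 from [1, -5] -> [1]
  drop -5 from [2, -5] -> [2]
  satisfied 2 clause(s); 2 remain; assigned so far: [3, 4, 5]
unit clause [1] forces x1=T; simplify:
  satisfied 1 clause(s); 1 remain; assigned so far: [1, 3, 4, 5]
unit clause [2] forces x2=T; simplify:
  satisfied 1 clause(s); 0 remain; assigned so far: [1, 2, 3, 4, 5]

Answer: x1=T x2=T x3=T x4=F x5=T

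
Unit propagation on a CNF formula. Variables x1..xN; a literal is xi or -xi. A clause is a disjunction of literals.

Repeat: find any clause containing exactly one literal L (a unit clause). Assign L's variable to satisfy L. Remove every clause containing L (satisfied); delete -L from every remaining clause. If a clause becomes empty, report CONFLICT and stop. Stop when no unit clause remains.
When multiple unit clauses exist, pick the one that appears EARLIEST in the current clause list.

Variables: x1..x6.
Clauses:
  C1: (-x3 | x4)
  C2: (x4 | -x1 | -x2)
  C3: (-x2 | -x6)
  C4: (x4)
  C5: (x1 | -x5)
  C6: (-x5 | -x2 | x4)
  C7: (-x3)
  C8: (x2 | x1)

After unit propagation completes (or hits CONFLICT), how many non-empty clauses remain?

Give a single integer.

unit clause [4] forces x4=T; simplify:
  satisfied 4 clause(s); 4 remain; assigned so far: [4]
unit clause [-3] forces x3=F; simplify:
  satisfied 1 clause(s); 3 remain; assigned so far: [3, 4]

Answer: 3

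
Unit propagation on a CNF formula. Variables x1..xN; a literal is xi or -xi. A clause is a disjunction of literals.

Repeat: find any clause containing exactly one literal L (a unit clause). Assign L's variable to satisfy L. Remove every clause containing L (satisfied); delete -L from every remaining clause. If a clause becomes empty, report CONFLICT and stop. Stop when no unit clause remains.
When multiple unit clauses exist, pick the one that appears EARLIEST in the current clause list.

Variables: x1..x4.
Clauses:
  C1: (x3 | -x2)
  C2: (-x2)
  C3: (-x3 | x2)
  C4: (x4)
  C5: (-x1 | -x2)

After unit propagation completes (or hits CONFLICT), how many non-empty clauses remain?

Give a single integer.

unit clause [-2] forces x2=F; simplify:
  drop 2 from [-3, 2] -> [-3]
  satisfied 3 clause(s); 2 remain; assigned so far: [2]
unit clause [-3] forces x3=F; simplify:
  satisfied 1 clause(s); 1 remain; assigned so far: [2, 3]
unit clause [4] forces x4=T; simplify:
  satisfied 1 clause(s); 0 remain; assigned so far: [2, 3, 4]

Answer: 0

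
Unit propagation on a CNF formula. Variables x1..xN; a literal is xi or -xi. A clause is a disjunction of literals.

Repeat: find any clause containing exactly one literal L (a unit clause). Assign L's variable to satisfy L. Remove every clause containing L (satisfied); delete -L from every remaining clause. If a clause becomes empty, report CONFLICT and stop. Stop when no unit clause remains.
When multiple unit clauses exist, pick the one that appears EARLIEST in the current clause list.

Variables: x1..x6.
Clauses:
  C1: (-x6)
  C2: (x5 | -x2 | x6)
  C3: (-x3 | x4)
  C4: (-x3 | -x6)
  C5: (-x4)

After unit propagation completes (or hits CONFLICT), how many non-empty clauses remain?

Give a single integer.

Answer: 1

Derivation:
unit clause [-6] forces x6=F; simplify:
  drop 6 from [5, -2, 6] -> [5, -2]
  satisfied 2 clause(s); 3 remain; assigned so far: [6]
unit clause [-4] forces x4=F; simplify:
  drop 4 from [-3, 4] -> [-3]
  satisfied 1 clause(s); 2 remain; assigned so far: [4, 6]
unit clause [-3] forces x3=F; simplify:
  satisfied 1 clause(s); 1 remain; assigned so far: [3, 4, 6]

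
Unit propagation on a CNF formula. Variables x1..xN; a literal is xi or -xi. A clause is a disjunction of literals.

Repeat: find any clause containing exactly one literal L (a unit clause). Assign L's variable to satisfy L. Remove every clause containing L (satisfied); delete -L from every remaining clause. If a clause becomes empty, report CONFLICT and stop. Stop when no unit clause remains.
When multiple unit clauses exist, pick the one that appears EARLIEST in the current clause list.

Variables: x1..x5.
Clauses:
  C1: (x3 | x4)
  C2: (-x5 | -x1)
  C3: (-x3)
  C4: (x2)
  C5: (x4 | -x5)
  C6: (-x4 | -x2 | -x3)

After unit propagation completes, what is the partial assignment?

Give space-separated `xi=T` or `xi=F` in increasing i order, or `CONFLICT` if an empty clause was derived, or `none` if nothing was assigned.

unit clause [-3] forces x3=F; simplify:
  drop 3 from [3, 4] -> [4]
  satisfied 2 clause(s); 4 remain; assigned so far: [3]
unit clause [4] forces x4=T; simplify:
  satisfied 2 clause(s); 2 remain; assigned so far: [3, 4]
unit clause [2] forces x2=T; simplify:
  satisfied 1 clause(s); 1 remain; assigned so far: [2, 3, 4]

Answer: x2=T x3=F x4=T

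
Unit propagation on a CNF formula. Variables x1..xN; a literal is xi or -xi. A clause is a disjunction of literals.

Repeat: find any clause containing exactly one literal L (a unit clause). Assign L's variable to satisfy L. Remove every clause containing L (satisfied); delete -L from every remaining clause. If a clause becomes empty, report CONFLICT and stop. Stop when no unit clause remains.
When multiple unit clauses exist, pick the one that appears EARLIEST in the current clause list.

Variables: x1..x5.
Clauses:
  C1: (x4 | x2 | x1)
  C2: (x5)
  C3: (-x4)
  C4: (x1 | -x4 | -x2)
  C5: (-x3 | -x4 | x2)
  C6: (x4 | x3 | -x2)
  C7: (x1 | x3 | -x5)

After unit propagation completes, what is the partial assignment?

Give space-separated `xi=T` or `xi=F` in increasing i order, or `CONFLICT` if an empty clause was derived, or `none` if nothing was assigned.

unit clause [5] forces x5=T; simplify:
  drop -5 from [1, 3, -5] -> [1, 3]
  satisfied 1 clause(s); 6 remain; assigned so far: [5]
unit clause [-4] forces x4=F; simplify:
  drop 4 from [4, 2, 1] -> [2, 1]
  drop 4 from [4, 3, -2] -> [3, -2]
  satisfied 3 clause(s); 3 remain; assigned so far: [4, 5]

Answer: x4=F x5=T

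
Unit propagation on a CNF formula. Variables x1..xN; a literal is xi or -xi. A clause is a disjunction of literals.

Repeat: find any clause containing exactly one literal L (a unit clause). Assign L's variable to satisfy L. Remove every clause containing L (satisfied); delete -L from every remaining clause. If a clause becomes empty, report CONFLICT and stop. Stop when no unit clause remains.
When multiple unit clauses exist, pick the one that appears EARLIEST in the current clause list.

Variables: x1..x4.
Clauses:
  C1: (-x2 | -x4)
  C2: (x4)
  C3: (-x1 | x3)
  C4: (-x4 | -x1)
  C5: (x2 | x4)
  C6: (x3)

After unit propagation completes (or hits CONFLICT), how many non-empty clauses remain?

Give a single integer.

Answer: 0

Derivation:
unit clause [4] forces x4=T; simplify:
  drop -4 from [-2, -4] -> [-2]
  drop -4 from [-4, -1] -> [-1]
  satisfied 2 clause(s); 4 remain; assigned so far: [4]
unit clause [-2] forces x2=F; simplify:
  satisfied 1 clause(s); 3 remain; assigned so far: [2, 4]
unit clause [-1] forces x1=F; simplify:
  satisfied 2 clause(s); 1 remain; assigned so far: [1, 2, 4]
unit clause [3] forces x3=T; simplify:
  satisfied 1 clause(s); 0 remain; assigned so far: [1, 2, 3, 4]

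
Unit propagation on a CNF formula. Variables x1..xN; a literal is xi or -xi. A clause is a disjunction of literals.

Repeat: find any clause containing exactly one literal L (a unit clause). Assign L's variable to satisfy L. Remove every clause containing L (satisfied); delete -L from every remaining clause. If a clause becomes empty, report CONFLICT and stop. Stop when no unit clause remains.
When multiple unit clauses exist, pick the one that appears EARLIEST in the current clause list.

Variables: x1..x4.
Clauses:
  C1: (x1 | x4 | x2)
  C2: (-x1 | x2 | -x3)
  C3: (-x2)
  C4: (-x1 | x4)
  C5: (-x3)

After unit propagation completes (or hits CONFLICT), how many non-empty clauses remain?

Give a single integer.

Answer: 2

Derivation:
unit clause [-2] forces x2=F; simplify:
  drop 2 from [1, 4, 2] -> [1, 4]
  drop 2 from [-1, 2, -3] -> [-1, -3]
  satisfied 1 clause(s); 4 remain; assigned so far: [2]
unit clause [-3] forces x3=F; simplify:
  satisfied 2 clause(s); 2 remain; assigned so far: [2, 3]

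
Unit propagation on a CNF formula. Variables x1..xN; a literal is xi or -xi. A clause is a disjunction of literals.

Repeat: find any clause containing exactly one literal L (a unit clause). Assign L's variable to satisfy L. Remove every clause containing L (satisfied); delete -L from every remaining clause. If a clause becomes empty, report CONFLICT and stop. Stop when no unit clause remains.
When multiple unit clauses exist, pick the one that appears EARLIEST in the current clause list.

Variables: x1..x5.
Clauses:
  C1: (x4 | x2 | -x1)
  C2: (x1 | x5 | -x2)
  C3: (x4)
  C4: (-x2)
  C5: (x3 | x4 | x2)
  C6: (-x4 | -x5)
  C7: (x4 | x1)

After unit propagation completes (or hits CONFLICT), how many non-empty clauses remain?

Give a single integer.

Answer: 0

Derivation:
unit clause [4] forces x4=T; simplify:
  drop -4 from [-4, -5] -> [-5]
  satisfied 4 clause(s); 3 remain; assigned so far: [4]
unit clause [-2] forces x2=F; simplify:
  satisfied 2 clause(s); 1 remain; assigned so far: [2, 4]
unit clause [-5] forces x5=F; simplify:
  satisfied 1 clause(s); 0 remain; assigned so far: [2, 4, 5]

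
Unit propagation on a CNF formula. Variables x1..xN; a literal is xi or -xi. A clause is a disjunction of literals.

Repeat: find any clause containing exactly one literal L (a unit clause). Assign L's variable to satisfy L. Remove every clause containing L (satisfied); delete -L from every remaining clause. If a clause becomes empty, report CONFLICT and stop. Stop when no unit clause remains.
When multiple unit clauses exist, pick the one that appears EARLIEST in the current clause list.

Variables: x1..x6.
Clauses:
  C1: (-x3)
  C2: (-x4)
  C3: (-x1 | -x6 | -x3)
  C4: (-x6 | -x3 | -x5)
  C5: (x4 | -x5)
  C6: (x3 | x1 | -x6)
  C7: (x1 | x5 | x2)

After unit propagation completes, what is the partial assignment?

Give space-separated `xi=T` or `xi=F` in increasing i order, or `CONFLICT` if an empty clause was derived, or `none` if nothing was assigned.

unit clause [-3] forces x3=F; simplify:
  drop 3 from [3, 1, -6] -> [1, -6]
  satisfied 3 clause(s); 4 remain; assigned so far: [3]
unit clause [-4] forces x4=F; simplify:
  drop 4 from [4, -5] -> [-5]
  satisfied 1 clause(s); 3 remain; assigned so far: [3, 4]
unit clause [-5] forces x5=F; simplify:
  drop 5 from [1, 5, 2] -> [1, 2]
  satisfied 1 clause(s); 2 remain; assigned so far: [3, 4, 5]

Answer: x3=F x4=F x5=F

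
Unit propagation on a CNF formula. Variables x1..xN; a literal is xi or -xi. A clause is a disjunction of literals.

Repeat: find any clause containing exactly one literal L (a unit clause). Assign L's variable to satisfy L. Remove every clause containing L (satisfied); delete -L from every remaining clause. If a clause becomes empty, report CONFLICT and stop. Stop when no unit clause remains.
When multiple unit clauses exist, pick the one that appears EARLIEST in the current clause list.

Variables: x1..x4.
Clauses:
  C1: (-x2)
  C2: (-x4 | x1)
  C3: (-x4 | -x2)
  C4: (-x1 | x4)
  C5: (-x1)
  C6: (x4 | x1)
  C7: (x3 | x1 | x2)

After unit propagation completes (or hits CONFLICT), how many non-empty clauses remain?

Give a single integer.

Answer: 1

Derivation:
unit clause [-2] forces x2=F; simplify:
  drop 2 from [3, 1, 2] -> [3, 1]
  satisfied 2 clause(s); 5 remain; assigned so far: [2]
unit clause [-1] forces x1=F; simplify:
  drop 1 from [-4, 1] -> [-4]
  drop 1 from [4, 1] -> [4]
  drop 1 from [3, 1] -> [3]
  satisfied 2 clause(s); 3 remain; assigned so far: [1, 2]
unit clause [-4] forces x4=F; simplify:
  drop 4 from [4] -> [] (empty!)
  satisfied 1 clause(s); 2 remain; assigned so far: [1, 2, 4]
CONFLICT (empty clause)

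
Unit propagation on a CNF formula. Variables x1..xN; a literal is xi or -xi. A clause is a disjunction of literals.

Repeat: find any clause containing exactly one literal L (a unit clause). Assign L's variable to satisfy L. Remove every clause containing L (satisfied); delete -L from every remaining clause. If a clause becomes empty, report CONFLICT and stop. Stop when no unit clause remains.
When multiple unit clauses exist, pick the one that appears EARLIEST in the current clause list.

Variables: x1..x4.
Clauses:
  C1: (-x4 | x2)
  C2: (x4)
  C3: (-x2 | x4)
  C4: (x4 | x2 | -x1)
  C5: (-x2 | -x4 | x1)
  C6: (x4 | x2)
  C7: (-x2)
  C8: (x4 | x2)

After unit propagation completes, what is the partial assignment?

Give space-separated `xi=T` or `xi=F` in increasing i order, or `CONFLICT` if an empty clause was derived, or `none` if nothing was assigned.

unit clause [4] forces x4=T; simplify:
  drop -4 from [-4, 2] -> [2]
  drop -4 from [-2, -4, 1] -> [-2, 1]
  satisfied 5 clause(s); 3 remain; assigned so far: [4]
unit clause [2] forces x2=T; simplify:
  drop -2 from [-2, 1] -> [1]
  drop -2 from [-2] -> [] (empty!)
  satisfied 1 clause(s); 2 remain; assigned so far: [2, 4]
CONFLICT (empty clause)

Answer: CONFLICT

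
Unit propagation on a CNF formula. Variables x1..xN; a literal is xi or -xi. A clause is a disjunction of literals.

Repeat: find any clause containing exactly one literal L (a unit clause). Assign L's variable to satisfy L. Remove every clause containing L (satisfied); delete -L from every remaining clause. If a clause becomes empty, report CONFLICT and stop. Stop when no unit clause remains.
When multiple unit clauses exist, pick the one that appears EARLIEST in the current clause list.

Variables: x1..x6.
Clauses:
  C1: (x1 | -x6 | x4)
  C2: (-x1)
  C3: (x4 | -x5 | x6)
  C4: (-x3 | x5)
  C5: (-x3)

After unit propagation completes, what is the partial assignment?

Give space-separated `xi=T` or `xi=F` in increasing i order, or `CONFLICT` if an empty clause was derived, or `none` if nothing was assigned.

unit clause [-1] forces x1=F; simplify:
  drop 1 from [1, -6, 4] -> [-6, 4]
  satisfied 1 clause(s); 4 remain; assigned so far: [1]
unit clause [-3] forces x3=F; simplify:
  satisfied 2 clause(s); 2 remain; assigned so far: [1, 3]

Answer: x1=F x3=F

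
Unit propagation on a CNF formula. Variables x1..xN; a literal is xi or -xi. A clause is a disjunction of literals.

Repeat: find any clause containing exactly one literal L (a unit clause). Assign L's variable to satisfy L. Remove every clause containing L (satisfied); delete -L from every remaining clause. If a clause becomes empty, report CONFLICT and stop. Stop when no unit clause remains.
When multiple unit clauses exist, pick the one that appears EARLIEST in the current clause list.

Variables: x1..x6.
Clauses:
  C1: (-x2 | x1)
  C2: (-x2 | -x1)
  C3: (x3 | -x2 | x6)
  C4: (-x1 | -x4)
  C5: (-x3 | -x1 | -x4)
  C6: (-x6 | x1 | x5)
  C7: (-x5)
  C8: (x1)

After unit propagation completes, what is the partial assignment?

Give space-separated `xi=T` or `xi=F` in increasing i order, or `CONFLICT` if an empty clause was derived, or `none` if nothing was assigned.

unit clause [-5] forces x5=F; simplify:
  drop 5 from [-6, 1, 5] -> [-6, 1]
  satisfied 1 clause(s); 7 remain; assigned so far: [5]
unit clause [1] forces x1=T; simplify:
  drop -1 from [-2, -1] -> [-2]
  drop -1 from [-1, -4] -> [-4]
  drop -1 from [-3, -1, -4] -> [-3, -4]
  satisfied 3 clause(s); 4 remain; assigned so far: [1, 5]
unit clause [-2] forces x2=F; simplify:
  satisfied 2 clause(s); 2 remain; assigned so far: [1, 2, 5]
unit clause [-4] forces x4=F; simplify:
  satisfied 2 clause(s); 0 remain; assigned so far: [1, 2, 4, 5]

Answer: x1=T x2=F x4=F x5=F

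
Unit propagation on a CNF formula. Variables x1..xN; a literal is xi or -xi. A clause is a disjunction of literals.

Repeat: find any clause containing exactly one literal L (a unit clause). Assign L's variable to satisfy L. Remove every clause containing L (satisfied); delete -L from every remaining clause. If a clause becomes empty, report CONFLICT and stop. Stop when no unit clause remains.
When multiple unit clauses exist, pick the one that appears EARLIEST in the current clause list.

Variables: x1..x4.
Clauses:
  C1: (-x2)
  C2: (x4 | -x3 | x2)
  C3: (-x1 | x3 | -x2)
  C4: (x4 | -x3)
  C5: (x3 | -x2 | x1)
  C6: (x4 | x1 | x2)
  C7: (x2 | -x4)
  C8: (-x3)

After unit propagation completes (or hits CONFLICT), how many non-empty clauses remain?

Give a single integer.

Answer: 0

Derivation:
unit clause [-2] forces x2=F; simplify:
  drop 2 from [4, -3, 2] -> [4, -3]
  drop 2 from [4, 1, 2] -> [4, 1]
  drop 2 from [2, -4] -> [-4]
  satisfied 3 clause(s); 5 remain; assigned so far: [2]
unit clause [-4] forces x4=F; simplify:
  drop 4 from [4, -3] -> [-3]
  drop 4 from [4, -3] -> [-3]
  drop 4 from [4, 1] -> [1]
  satisfied 1 clause(s); 4 remain; assigned so far: [2, 4]
unit clause [-3] forces x3=F; simplify:
  satisfied 3 clause(s); 1 remain; assigned so far: [2, 3, 4]
unit clause [1] forces x1=T; simplify:
  satisfied 1 clause(s); 0 remain; assigned so far: [1, 2, 3, 4]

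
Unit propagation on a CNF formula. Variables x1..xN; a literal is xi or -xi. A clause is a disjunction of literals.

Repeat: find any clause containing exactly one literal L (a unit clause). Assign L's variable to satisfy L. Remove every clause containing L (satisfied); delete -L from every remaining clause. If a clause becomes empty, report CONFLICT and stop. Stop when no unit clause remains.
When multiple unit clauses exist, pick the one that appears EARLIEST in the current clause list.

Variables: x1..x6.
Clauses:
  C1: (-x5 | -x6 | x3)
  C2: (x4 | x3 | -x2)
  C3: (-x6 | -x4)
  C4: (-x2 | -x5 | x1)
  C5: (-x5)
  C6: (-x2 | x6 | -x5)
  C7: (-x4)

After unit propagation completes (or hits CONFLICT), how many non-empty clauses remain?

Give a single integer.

Answer: 1

Derivation:
unit clause [-5] forces x5=F; simplify:
  satisfied 4 clause(s); 3 remain; assigned so far: [5]
unit clause [-4] forces x4=F; simplify:
  drop 4 from [4, 3, -2] -> [3, -2]
  satisfied 2 clause(s); 1 remain; assigned so far: [4, 5]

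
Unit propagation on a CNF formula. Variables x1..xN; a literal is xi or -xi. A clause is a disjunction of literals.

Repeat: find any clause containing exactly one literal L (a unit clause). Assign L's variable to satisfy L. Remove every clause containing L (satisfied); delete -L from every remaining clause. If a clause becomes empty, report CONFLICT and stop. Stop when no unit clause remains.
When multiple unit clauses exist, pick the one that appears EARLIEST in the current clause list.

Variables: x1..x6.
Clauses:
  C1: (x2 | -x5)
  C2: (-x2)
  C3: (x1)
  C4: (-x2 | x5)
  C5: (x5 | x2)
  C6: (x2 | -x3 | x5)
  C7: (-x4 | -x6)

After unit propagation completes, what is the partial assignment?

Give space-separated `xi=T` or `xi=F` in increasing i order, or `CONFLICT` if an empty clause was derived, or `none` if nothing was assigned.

Answer: CONFLICT

Derivation:
unit clause [-2] forces x2=F; simplify:
  drop 2 from [2, -5] -> [-5]
  drop 2 from [5, 2] -> [5]
  drop 2 from [2, -3, 5] -> [-3, 5]
  satisfied 2 clause(s); 5 remain; assigned so far: [2]
unit clause [-5] forces x5=F; simplify:
  drop 5 from [5] -> [] (empty!)
  drop 5 from [-3, 5] -> [-3]
  satisfied 1 clause(s); 4 remain; assigned so far: [2, 5]
CONFLICT (empty clause)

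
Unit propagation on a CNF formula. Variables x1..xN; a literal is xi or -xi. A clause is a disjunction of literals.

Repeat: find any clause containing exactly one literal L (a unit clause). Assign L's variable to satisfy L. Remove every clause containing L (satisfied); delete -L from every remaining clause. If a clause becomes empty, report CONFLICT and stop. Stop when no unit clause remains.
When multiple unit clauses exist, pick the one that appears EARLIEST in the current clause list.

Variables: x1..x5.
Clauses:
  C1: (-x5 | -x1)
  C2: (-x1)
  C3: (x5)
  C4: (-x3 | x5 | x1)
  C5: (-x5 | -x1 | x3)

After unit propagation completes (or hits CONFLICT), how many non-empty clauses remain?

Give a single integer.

unit clause [-1] forces x1=F; simplify:
  drop 1 from [-3, 5, 1] -> [-3, 5]
  satisfied 3 clause(s); 2 remain; assigned so far: [1]
unit clause [5] forces x5=T; simplify:
  satisfied 2 clause(s); 0 remain; assigned so far: [1, 5]

Answer: 0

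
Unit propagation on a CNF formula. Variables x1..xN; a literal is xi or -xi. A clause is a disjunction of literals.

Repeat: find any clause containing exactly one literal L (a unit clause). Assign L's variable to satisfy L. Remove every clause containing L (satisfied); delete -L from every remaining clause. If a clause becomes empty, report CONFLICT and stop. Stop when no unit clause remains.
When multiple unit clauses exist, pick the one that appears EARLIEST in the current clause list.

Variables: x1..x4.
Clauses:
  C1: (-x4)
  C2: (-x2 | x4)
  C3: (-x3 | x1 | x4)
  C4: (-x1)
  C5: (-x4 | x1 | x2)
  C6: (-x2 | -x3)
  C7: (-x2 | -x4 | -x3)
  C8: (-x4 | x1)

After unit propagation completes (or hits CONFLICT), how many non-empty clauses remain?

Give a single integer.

Answer: 0

Derivation:
unit clause [-4] forces x4=F; simplify:
  drop 4 from [-2, 4] -> [-2]
  drop 4 from [-3, 1, 4] -> [-3, 1]
  satisfied 4 clause(s); 4 remain; assigned so far: [4]
unit clause [-2] forces x2=F; simplify:
  satisfied 2 clause(s); 2 remain; assigned so far: [2, 4]
unit clause [-1] forces x1=F; simplify:
  drop 1 from [-3, 1] -> [-3]
  satisfied 1 clause(s); 1 remain; assigned so far: [1, 2, 4]
unit clause [-3] forces x3=F; simplify:
  satisfied 1 clause(s); 0 remain; assigned so far: [1, 2, 3, 4]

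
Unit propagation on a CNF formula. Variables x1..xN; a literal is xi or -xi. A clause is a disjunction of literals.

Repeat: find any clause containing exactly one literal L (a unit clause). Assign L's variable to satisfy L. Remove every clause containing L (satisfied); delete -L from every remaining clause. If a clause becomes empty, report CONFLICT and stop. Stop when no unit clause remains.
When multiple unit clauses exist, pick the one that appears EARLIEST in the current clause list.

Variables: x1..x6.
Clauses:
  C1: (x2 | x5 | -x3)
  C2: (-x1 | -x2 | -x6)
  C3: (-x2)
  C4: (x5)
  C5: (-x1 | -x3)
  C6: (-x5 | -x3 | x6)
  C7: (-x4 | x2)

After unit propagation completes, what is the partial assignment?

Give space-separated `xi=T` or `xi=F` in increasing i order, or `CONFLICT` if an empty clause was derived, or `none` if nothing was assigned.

unit clause [-2] forces x2=F; simplify:
  drop 2 from [2, 5, -3] -> [5, -3]
  drop 2 from [-4, 2] -> [-4]
  satisfied 2 clause(s); 5 remain; assigned so far: [2]
unit clause [5] forces x5=T; simplify:
  drop -5 from [-5, -3, 6] -> [-3, 6]
  satisfied 2 clause(s); 3 remain; assigned so far: [2, 5]
unit clause [-4] forces x4=F; simplify:
  satisfied 1 clause(s); 2 remain; assigned so far: [2, 4, 5]

Answer: x2=F x4=F x5=T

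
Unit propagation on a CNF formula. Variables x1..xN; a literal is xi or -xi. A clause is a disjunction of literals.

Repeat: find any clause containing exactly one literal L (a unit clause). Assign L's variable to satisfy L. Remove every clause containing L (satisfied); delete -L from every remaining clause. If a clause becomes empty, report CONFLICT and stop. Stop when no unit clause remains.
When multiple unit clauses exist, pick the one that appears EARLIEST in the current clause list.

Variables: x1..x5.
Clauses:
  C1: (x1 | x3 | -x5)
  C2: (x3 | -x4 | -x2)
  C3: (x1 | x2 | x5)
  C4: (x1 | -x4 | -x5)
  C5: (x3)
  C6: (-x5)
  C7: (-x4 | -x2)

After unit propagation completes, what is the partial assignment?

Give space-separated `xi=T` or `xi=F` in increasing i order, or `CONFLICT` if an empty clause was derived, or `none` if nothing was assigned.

Answer: x3=T x5=F

Derivation:
unit clause [3] forces x3=T; simplify:
  satisfied 3 clause(s); 4 remain; assigned so far: [3]
unit clause [-5] forces x5=F; simplify:
  drop 5 from [1, 2, 5] -> [1, 2]
  satisfied 2 clause(s); 2 remain; assigned so far: [3, 5]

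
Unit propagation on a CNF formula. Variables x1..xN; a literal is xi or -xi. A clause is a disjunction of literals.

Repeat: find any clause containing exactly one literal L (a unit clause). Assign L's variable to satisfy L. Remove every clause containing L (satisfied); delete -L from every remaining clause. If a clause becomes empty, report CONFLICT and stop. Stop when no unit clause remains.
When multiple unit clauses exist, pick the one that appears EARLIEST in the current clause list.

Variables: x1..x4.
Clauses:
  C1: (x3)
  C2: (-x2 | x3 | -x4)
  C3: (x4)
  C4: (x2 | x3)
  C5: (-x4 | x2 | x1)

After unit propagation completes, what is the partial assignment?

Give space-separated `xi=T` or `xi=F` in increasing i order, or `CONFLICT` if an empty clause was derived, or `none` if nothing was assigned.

unit clause [3] forces x3=T; simplify:
  satisfied 3 clause(s); 2 remain; assigned so far: [3]
unit clause [4] forces x4=T; simplify:
  drop -4 from [-4, 2, 1] -> [2, 1]
  satisfied 1 clause(s); 1 remain; assigned so far: [3, 4]

Answer: x3=T x4=T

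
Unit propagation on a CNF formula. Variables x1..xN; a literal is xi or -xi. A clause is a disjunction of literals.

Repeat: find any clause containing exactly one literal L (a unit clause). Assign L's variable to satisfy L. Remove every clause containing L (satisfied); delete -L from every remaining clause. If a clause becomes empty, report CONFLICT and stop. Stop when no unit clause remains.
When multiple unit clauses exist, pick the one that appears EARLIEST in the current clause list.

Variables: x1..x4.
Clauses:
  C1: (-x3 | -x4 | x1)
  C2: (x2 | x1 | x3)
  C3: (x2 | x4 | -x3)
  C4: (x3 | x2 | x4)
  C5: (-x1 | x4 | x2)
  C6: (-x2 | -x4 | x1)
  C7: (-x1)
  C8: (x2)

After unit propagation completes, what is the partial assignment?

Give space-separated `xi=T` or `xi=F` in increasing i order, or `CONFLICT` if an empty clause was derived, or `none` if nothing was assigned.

Answer: x1=F x2=T x4=F

Derivation:
unit clause [-1] forces x1=F; simplify:
  drop 1 from [-3, -4, 1] -> [-3, -4]
  drop 1 from [2, 1, 3] -> [2, 3]
  drop 1 from [-2, -4, 1] -> [-2, -4]
  satisfied 2 clause(s); 6 remain; assigned so far: [1]
unit clause [2] forces x2=T; simplify:
  drop -2 from [-2, -4] -> [-4]
  satisfied 4 clause(s); 2 remain; assigned so far: [1, 2]
unit clause [-4] forces x4=F; simplify:
  satisfied 2 clause(s); 0 remain; assigned so far: [1, 2, 4]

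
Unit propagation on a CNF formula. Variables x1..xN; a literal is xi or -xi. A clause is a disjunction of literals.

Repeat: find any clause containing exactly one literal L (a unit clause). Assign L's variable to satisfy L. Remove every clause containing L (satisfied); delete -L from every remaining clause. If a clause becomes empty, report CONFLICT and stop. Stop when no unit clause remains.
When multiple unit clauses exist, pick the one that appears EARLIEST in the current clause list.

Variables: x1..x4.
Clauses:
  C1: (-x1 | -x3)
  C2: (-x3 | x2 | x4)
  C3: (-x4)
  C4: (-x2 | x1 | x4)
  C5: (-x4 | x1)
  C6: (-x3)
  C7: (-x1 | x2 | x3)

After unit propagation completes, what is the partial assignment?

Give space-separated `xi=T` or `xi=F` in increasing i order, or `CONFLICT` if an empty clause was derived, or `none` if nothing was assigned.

unit clause [-4] forces x4=F; simplify:
  drop 4 from [-3, 2, 4] -> [-3, 2]
  drop 4 from [-2, 1, 4] -> [-2, 1]
  satisfied 2 clause(s); 5 remain; assigned so far: [4]
unit clause [-3] forces x3=F; simplify:
  drop 3 from [-1, 2, 3] -> [-1, 2]
  satisfied 3 clause(s); 2 remain; assigned so far: [3, 4]

Answer: x3=F x4=F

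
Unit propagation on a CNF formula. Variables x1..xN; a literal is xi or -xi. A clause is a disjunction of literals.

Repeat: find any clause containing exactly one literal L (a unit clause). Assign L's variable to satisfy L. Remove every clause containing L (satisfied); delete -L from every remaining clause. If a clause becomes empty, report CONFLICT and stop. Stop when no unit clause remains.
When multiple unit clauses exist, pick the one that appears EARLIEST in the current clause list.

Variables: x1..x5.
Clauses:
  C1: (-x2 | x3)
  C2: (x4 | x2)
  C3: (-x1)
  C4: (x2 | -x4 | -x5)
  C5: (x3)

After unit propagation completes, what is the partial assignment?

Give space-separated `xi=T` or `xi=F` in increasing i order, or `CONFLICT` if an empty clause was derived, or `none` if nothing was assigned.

unit clause [-1] forces x1=F; simplify:
  satisfied 1 clause(s); 4 remain; assigned so far: [1]
unit clause [3] forces x3=T; simplify:
  satisfied 2 clause(s); 2 remain; assigned so far: [1, 3]

Answer: x1=F x3=T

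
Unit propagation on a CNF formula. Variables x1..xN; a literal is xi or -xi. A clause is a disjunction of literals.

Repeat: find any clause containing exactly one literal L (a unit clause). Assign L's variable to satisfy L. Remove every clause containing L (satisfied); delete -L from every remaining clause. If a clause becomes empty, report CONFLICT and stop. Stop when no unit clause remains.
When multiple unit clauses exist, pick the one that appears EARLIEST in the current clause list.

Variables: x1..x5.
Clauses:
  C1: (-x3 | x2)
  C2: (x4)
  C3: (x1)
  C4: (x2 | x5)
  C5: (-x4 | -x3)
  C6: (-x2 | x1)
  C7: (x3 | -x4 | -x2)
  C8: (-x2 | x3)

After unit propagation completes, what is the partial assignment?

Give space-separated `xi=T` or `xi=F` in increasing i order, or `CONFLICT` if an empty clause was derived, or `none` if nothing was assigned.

unit clause [4] forces x4=T; simplify:
  drop -4 from [-4, -3] -> [-3]
  drop -4 from [3, -4, -2] -> [3, -2]
  satisfied 1 clause(s); 7 remain; assigned so far: [4]
unit clause [1] forces x1=T; simplify:
  satisfied 2 clause(s); 5 remain; assigned so far: [1, 4]
unit clause [-3] forces x3=F; simplify:
  drop 3 from [3, -2] -> [-2]
  drop 3 from [-2, 3] -> [-2]
  satisfied 2 clause(s); 3 remain; assigned so far: [1, 3, 4]
unit clause [-2] forces x2=F; simplify:
  drop 2 from [2, 5] -> [5]
  satisfied 2 clause(s); 1 remain; assigned so far: [1, 2, 3, 4]
unit clause [5] forces x5=T; simplify:
  satisfied 1 clause(s); 0 remain; assigned so far: [1, 2, 3, 4, 5]

Answer: x1=T x2=F x3=F x4=T x5=T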